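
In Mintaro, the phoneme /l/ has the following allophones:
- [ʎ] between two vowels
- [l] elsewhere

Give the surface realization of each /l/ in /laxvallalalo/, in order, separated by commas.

Occurrence 1 (position 1): no conditioning environment matches → elsewhere allophone [l].
Occurrence 2 (position 6): no conditioning environment matches → elsewhere allophone [l].
Occurrence 3 (position 7): no conditioning environment matches → elsewhere allophone [l].
Occurrence 4 (position 9): between two vowels → [ʎ].
Occurrence 5 (position 11): between two vowels → [ʎ].

[l], [l], [l], [ʎ], [ʎ]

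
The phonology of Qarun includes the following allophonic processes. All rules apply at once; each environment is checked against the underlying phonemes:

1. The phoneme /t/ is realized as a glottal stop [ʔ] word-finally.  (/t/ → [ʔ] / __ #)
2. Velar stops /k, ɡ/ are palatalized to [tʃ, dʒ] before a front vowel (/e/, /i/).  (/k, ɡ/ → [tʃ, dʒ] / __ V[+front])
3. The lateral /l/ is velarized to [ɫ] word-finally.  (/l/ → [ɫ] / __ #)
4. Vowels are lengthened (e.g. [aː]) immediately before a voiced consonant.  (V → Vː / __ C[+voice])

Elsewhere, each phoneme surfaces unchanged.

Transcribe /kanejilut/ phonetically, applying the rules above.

[kaːneːjiːluʔ]

/k/ (word-initial) fails the environment for rule 2, so it stays [k].
/a/ — between /k/ and /n/, before a voiced consonant — surfaces as [aː] (rule 4).
/n/ (between /a/ and /e/) is unaffected → [n].
/e/ (between /n/ and /j/) occurs before a voiced consonant → [eː] by rule 4.
/j/ (between /e/ and /i/): no rule targets it → [j].
Rule 4 applies to /i/ (between /j/ and /l/: before a voiced consonant) → [iː].
/l/ (between /i/ and /u/) is in the target of rule 3 but the environment (word-finally) is not met → [l].
/u/ (between /l/ and /t/) is in the target of rule 4 but the environment (before a voiced consonant) is not met → [u].
/t/ meets the environment for rule 1 (word-finally) → [ʔ].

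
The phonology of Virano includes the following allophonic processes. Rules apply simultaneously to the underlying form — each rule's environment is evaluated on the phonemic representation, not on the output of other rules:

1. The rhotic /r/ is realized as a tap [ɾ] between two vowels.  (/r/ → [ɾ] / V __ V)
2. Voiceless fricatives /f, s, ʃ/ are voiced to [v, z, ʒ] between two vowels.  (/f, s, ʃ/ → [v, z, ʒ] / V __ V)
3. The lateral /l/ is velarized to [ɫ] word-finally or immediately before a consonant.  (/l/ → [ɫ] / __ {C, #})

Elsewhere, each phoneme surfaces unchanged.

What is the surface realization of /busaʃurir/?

/b/ stays [b].
/u/ (between /b/ and /s/): no rule targets it → [u].
Rule 2 applies to /s/ (between /u/ and /a/: between two vowels) → [z].
/a/ — not in any rule's target class → [a].
/ʃ/ (between /a/ and /u/): between two vowels, so rule 2 applies → [ʒ].
/u/ — not in any rule's target class → [u].
/r/ (between /u/ and /i/): between two vowels, so rule 1 applies → [ɾ].
/i/ — not in any rule's target class → [i].
/r/ — word-final; rule 1 does not apply here → [r].

[buzaʒuɾir]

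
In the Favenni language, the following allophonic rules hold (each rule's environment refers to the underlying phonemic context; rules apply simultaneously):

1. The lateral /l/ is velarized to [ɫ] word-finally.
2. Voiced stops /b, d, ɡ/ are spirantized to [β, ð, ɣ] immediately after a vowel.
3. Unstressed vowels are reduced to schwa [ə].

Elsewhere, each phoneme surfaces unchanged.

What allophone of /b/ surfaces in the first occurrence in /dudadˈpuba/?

[β]

Rule 2 applies to /b/ (between /u/ and /a/: immediately after a vowel) → [β].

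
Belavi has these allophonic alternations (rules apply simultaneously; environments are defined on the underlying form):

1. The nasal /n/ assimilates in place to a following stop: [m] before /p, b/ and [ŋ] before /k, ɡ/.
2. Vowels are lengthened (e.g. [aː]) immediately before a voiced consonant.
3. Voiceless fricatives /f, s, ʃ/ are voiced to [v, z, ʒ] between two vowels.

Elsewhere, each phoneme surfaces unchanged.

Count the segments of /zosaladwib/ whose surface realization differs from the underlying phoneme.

Segments that undergo a rule: /s/ → [z] (rule 3); /a/ → [aː] (rule 2); /a/ → [aː] (rule 2); /i/ → [iː] (rule 2).
All other segments surface unchanged.

4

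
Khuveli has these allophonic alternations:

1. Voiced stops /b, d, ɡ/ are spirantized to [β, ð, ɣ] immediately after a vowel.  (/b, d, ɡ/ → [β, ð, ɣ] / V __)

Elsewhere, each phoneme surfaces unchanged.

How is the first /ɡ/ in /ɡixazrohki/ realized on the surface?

[ɡ]

/ɡ/ (word-initial): rule 1 targets it, but not immediately after a vowel → unchanged [ɡ].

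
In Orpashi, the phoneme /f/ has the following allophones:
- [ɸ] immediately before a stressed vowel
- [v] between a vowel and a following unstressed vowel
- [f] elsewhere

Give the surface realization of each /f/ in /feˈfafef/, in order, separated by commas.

[f], [ɸ], [v], [f]

Occurrence 1 (position 1): no conditioning environment matches → elsewhere allophone [f].
Occurrence 2 (position 3): immediately before a stressed vowel → [ɸ].
Occurrence 3 (position 5): between a vowel and a following unstressed vowel → [v].
Occurrence 4 (position 7): no conditioning environment matches → elsewhere allophone [f].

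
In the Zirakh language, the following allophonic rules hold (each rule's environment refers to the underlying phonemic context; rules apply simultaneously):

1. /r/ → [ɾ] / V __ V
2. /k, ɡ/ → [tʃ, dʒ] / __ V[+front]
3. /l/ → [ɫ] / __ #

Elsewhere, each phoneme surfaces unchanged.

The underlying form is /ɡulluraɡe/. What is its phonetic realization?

[ɡulluɾadʒe]

/ɡ/ (word-initial): rule 2 targets it, but not before a front vowel → unchanged [ɡ].
/u/ (between /ɡ/ and /l/) is unaffected → [u].
/l/ (between /u/ and /l/): rule 3 targets it, but not word-finally → unchanged [l].
/l/ (between /l/ and /u/) is in the target of rule 3 but the environment (word-finally) is not met → [l].
/u/ (between /l/ and /r/): no rule targets it → [u].
Rule 1 applies to /r/ (between /u/ and /a/: between two vowels) → [ɾ].
/a/ (between /r/ and /ɡ/): no rule targets it → [a].
/ɡ/ meets the environment for rule 2 (before a front vowel) → [dʒ].
/e/ stays [e].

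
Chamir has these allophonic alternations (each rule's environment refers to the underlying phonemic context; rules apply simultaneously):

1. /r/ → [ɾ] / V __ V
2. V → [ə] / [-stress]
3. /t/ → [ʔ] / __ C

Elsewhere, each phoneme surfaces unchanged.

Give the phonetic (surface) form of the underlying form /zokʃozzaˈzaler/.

/z/ — not in any rule's target class → [z].
/o/ — between /z/ and /k/, in an unstressed syllable — surfaces as [ə] (rule 2).
/k/ stays [k].
/ʃ/ (between /k/ and /o/) is unaffected → [ʃ].
/o/ (between /ʃ/ and /z/) occurs in an unstressed syllable → [ə] by rule 2.
/z/ (between /o/ and /z/): no rule targets it → [z].
/z/ (between /z/ and /a/): no rule targets it → [z].
Rule 2 applies to /a/ (between /z/ and /z/: in an unstressed syllable) → [ə].
/z/ — not in any rule's target class → [z].
/a/ (between /z/ and /l/) fails the environment for rule 2, so it stays [a].
/l/ (between /a/ and /e/): no rule targets it → [l].
/e/ (between /l/ and /r/): in an unstressed syllable, so rule 2 applies → [ə].
/r/ — word-final; rule 1 does not apply here → [r].

[zəkʃəzzəˈzalər]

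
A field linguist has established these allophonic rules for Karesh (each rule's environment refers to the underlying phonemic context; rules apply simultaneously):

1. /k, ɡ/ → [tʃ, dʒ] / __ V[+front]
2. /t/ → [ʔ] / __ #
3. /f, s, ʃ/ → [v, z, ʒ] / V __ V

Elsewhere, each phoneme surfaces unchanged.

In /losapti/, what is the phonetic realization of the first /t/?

/t/ (between /p/ and /i/) fails the environment for rule 2, so it stays [t].

[t]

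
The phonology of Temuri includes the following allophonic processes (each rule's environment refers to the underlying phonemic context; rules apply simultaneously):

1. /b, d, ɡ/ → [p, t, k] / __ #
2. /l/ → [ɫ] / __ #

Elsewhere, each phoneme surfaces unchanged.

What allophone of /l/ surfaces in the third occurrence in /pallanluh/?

/l/ (between /n/ and /u/): rule 2 targets it, but not word-finally → unchanged [l].

[l]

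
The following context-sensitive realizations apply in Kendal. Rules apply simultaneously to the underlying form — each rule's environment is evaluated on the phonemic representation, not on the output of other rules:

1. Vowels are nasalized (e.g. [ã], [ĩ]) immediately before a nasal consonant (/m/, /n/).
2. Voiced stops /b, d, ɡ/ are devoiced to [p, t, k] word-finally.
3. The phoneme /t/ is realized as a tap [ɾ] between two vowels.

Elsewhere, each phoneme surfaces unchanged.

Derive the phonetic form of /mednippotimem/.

[mednippoɾĩmẽm]

/m/ — not in any rule's target class → [m].
/e/ (between /m/ and /d/) is in the target of rule 1 but the environment (before a nasal consonant) is not met → [e].
/d/ — between /e/ and /n/; rule 2 does not apply here → [d].
/n/ — not in any rule's target class → [n].
/i/ — between /n/ and /p/; rule 1 does not apply here → [i].
/p/ — not in any rule's target class → [p].
/p/ (between /p/ and /o/) is unaffected → [p].
/o/ — between /p/ and /t/; rule 1 does not apply here → [o].
/t/ (between /o/ and /i/) occurs between two vowels → [ɾ] by rule 3.
/i/ meets the environment for rule 1 (before a nasal consonant) → [ĩ].
/m/ — not in any rule's target class → [m].
/e/ meets the environment for rule 1 (before a nasal consonant) → [ẽ].
/m/ (word-final): no rule targets it → [m].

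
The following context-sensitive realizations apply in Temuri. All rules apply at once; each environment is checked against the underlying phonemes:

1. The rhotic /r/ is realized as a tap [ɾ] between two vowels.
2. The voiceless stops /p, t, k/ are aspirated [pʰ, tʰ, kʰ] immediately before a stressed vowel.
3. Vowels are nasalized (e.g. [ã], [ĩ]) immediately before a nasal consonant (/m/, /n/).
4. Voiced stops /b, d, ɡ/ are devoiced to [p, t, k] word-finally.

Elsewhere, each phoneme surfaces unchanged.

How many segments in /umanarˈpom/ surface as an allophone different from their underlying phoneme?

4

Segments that undergo a rule: /u/ → [ũ] (rule 3); /a/ → [ã] (rule 3); /p/ → [pʰ] (rule 2); /o/ → [õ] (rule 3).
All other segments surface unchanged.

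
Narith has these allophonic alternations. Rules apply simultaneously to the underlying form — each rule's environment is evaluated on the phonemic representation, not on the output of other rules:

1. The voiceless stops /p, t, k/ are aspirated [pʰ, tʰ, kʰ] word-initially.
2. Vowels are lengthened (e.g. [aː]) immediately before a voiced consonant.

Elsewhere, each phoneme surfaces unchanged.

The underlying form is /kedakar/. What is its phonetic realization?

/k/ (word-initial): word-initially, so rule 1 applies → [kʰ].
Rule 2 applies to /e/ (between /k/ and /d/: before a voiced consonant) → [eː].
/d/ — not in any rule's target class → [d].
/a/ (between /d/ and /k/): rule 2 targets it, but not before a voiced consonant → unchanged [a].
/k/ (between /a/ and /a/) fails the environment for rule 1, so it stays [k].
/a/ (between /k/ and /r/) occurs before a voiced consonant → [aː] by rule 2.
/r/ (word-final) is unaffected → [r].

[kʰeːdakaːr]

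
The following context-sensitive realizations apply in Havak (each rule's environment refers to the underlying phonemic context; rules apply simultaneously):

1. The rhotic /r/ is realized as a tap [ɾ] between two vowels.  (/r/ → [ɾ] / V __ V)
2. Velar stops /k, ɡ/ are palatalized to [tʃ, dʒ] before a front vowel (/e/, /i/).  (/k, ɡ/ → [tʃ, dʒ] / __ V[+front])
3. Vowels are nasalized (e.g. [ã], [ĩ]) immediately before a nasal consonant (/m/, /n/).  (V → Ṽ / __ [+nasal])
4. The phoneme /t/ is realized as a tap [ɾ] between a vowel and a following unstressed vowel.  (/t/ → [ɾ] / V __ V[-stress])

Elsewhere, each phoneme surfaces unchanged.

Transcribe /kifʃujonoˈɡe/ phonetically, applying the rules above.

[tʃifʃujõnoˈdʒe]

/k/ — word-initial, before a front vowel — surfaces as [tʃ] (rule 2).
/i/ — between /k/ and /f/; rule 3 does not apply here → [i].
/f/ — not in any rule's target class → [f].
/ʃ/ stays [ʃ].
/u/ (between /ʃ/ and /j/) is in the target of rule 3 but the environment (before a nasal consonant) is not met → [u].
/j/ stays [j].
Rule 3 applies to /o/ (between /j/ and /n/: before a nasal consonant) → [õ].
/n/ stays [n].
/o/ (between /n/ and /ɡ/) is in the target of rule 3 but the environment (before a nasal consonant) is not met → [o].
/ɡ/ (between /o/ and /e/): before a front vowel, so rule 2 applies → [dʒ].
/e/ — word-final; rule 3 does not apply here → [e].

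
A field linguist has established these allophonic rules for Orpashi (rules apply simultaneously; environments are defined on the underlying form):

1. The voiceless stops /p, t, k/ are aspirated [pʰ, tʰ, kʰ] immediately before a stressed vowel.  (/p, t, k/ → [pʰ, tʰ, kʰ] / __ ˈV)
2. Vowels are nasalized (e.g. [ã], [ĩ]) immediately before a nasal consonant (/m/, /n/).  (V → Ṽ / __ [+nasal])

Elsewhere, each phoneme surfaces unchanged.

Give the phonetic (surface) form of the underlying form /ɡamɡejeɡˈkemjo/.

[ɡãmɡejeɡˈkʰẽmjo]

/ɡ/ (word-initial): no rule targets it → [ɡ].
Rule 2 applies to /a/ (between /ɡ/ and /m/: before a nasal consonant) → [ã].
/m/ stays [m].
/ɡ/ (between /m/ and /e/) is unaffected → [ɡ].
/e/ — between /ɡ/ and /j/; rule 2 does not apply here → [e].
/j/ (between /e/ and /e/) is unaffected → [j].
/e/ — between /j/ and /ɡ/; rule 2 does not apply here → [e].
/ɡ/ — not in any rule's target class → [ɡ].
Rule 1 applies to /k/ (between /ɡ/ and /e/: immediately before a stressed vowel) → [kʰ].
Rule 2 applies to /e/ (between /k/ and /m/: before a nasal consonant) → [ẽ].
/m/ — not in any rule's target class → [m].
/j/ (between /m/ and /o/): no rule targets it → [j].
/o/ (word-final): rule 2 targets it, but not before a nasal consonant → unchanged [o].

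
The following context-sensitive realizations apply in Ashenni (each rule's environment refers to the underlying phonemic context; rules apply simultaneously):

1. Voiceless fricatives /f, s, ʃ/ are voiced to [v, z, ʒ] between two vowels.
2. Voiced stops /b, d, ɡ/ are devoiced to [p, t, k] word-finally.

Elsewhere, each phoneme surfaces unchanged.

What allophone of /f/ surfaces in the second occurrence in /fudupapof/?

[f]

/f/ (word-final) fails the environment for rule 1, so it stays [f].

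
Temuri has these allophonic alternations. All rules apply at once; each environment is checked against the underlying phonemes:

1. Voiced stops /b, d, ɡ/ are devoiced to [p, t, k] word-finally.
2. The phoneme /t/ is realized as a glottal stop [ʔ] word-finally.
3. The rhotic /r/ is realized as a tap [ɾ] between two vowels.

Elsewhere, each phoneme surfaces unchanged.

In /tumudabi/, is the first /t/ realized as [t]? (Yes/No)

/t/ (word-initial): rule 2 targets it, but not word-finally → unchanged [t].
The actual realization is [t], which matches [t].

Yes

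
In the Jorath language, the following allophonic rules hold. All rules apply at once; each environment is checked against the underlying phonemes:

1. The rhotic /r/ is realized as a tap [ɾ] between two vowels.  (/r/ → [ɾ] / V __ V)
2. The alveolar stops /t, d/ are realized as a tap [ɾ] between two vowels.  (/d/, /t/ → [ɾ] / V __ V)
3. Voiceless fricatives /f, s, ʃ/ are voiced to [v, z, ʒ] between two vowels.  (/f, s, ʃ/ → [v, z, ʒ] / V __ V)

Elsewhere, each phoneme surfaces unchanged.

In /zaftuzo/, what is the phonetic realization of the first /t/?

/t/ (between /f/ and /u/) fails the environment for rule 2, so it stays [t].

[t]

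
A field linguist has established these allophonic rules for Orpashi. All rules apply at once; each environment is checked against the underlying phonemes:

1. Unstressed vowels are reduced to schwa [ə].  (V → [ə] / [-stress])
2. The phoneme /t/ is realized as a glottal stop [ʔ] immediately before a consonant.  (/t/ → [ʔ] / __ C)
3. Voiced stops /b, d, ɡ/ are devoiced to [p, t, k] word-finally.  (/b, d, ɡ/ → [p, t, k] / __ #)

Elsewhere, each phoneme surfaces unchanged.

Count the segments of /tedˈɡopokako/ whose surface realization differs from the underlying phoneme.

Segments that undergo a rule: /e/ → [ə] (rule 1); /o/ → [ə] (rule 1); /a/ → [ə] (rule 1); /o/ → [ə] (rule 1).
All other segments surface unchanged.

4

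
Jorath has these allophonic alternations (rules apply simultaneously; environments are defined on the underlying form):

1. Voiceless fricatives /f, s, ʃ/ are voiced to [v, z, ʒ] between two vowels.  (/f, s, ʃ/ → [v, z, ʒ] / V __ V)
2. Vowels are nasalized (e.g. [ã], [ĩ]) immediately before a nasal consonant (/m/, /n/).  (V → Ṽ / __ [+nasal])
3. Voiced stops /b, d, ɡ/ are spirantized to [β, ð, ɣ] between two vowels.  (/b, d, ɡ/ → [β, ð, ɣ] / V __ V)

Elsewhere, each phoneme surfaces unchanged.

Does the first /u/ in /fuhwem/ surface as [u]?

/u/ — between /f/ and /h/; rule 2 does not apply here → [u].
The actual realization is [u], which matches [u].

Yes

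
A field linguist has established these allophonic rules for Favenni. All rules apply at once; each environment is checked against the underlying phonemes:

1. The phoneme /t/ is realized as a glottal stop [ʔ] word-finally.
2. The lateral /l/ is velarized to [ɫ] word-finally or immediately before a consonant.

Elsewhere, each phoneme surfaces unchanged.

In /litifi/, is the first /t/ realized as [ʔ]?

No

/t/ (between /i/ and /i/): rule 1 targets it, but not word-finally → unchanged [t].
The actual realization is [t], not [ʔ].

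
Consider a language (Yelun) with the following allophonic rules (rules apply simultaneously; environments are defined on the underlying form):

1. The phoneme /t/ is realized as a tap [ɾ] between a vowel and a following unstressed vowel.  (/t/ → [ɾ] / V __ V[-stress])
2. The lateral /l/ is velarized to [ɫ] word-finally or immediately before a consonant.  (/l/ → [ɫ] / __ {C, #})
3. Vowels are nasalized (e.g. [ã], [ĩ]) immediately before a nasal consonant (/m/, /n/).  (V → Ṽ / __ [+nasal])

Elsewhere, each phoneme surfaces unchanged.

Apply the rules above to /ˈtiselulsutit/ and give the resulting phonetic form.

[ˈtiseluɫsuɾit]

/t/ (word-initial) is in the target of rule 1 but the environment (between a vowel and a following unstressed vowel) is not met → [t].
/i/ (between /t/ and /s/) fails the environment for rule 3, so it stays [i].
/s/ — not in any rule's target class → [s].
/e/ (between /s/ and /l/): rule 3 targets it, but not before a nasal consonant → unchanged [e].
/l/ (between /e/ and /u/) is in the target of rule 2 but the environment (word-finally or immediately before a consonant) is not met → [l].
/u/ — between /l/ and /l/; rule 3 does not apply here → [u].
Rule 2 applies to /l/ (between /u/ and /s/: word-finally or immediately before a consonant) → [ɫ].
/s/ stays [s].
/u/ — between /s/ and /t/; rule 3 does not apply here → [u].
/t/ (between /u/ and /i/): between a vowel and a following unstressed vowel, so rule 1 applies → [ɾ].
/i/ (between /t/ and /t/) is in the target of rule 3 but the environment (before a nasal consonant) is not met → [i].
/t/ (word-final) fails the environment for rule 1, so it stays [t].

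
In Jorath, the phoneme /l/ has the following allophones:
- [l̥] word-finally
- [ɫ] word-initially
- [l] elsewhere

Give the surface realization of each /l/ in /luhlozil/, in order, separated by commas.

[ɫ], [l], [l̥]

Occurrence 1 (position 1): word-initially → [ɫ].
Occurrence 2 (position 4): no conditioning environment matches → elsewhere allophone [l].
Occurrence 3 (position 8): word-finally → [l̥].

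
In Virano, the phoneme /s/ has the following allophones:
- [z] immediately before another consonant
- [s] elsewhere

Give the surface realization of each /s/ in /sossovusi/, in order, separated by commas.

[s], [z], [s], [s]

Occurrence 1 (position 1): no conditioning environment matches → elsewhere allophone [s].
Occurrence 2 (position 3): immediately before another consonant → [z].
Occurrence 3 (position 4): no conditioning environment matches → elsewhere allophone [s].
Occurrence 4 (position 8): no conditioning environment matches → elsewhere allophone [s].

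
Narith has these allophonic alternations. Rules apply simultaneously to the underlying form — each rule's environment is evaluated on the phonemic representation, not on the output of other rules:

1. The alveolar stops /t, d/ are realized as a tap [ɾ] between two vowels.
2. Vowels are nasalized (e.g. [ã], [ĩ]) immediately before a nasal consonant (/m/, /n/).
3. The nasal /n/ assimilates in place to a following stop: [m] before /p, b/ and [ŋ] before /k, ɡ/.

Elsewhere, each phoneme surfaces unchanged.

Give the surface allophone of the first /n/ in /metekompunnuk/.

[n]

/n/ (between /u/ and /n/) is in the target of rule 3 but the environment (before a labial or velar stop) is not met → [n].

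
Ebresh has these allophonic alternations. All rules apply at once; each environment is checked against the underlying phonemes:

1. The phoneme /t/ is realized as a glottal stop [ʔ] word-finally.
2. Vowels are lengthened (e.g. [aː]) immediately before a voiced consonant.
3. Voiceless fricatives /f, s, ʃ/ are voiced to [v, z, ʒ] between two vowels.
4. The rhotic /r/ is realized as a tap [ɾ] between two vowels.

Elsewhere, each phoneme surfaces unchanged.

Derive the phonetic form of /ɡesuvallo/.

/ɡ/ (word-initial) is unaffected → [ɡ].
/e/ (between /ɡ/ and /s/): rule 2 targets it, but not before a voiced consonant → unchanged [e].
/s/ (between /e/ and /u/): between two vowels, so rule 3 applies → [z].
/u/ — between /s/ and /v/, before a voiced consonant — surfaces as [uː] (rule 2).
/v/ (between /u/ and /a/) is unaffected → [v].
/a/ — between /v/ and /l/, before a voiced consonant — surfaces as [aː] (rule 2).
/l/ (between /a/ and /l/) is unaffected → [l].
/l/ — not in any rule's target class → [l].
/o/ (word-final): rule 2 targets it, but not before a voiced consonant → unchanged [o].

[ɡezuːvaːllo]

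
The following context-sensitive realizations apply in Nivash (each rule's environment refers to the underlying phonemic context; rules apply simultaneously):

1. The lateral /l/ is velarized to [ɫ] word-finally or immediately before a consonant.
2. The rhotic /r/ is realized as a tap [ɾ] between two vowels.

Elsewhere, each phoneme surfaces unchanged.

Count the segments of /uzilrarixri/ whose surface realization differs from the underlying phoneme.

Segments that undergo a rule: /l/ → [ɫ] (rule 1); /r/ → [ɾ] (rule 2).
All other segments surface unchanged.

2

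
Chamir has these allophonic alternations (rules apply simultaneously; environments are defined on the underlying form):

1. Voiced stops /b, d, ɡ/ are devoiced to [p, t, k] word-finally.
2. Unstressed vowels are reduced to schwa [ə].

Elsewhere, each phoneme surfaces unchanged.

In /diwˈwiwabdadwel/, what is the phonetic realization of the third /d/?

[d]

/d/ (between /a/ and /w/): rule 1 targets it, but not word-finally → unchanged [d].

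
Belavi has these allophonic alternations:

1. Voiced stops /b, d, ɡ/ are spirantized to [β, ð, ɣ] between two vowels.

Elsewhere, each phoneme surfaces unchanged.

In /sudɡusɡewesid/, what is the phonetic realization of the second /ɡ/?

/ɡ/ (between /s/ and /e/): rule 1 targets it, but not between two vowels → unchanged [ɡ].

[ɡ]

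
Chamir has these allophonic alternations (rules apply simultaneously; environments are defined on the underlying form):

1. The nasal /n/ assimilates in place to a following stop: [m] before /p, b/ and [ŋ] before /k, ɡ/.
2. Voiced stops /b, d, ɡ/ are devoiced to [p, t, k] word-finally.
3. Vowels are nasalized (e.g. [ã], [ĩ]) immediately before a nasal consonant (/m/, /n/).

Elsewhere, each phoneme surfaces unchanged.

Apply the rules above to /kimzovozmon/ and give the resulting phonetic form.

[kĩmzovozmõn]

/k/ (word-initial): no rule targets it → [k].
Rule 3 applies to /i/ (between /k/ and /m/: before a nasal consonant) → [ĩ].
/m/ — not in any rule's target class → [m].
/z/ (between /m/ and /o/): no rule targets it → [z].
/o/ (between /z/ and /v/): rule 3 targets it, but not before a nasal consonant → unchanged [o].
/v/ — not in any rule's target class → [v].
/o/ (between /v/ and /z/): rule 3 targets it, but not before a nasal consonant → unchanged [o].
/z/ — not in any rule's target class → [z].
/m/ (between /z/ and /o/): no rule targets it → [m].
/o/ (between /m/ and /n/): before a nasal consonant, so rule 3 applies → [õ].
/n/ (word-final) fails the environment for rule 1, so it stays [n].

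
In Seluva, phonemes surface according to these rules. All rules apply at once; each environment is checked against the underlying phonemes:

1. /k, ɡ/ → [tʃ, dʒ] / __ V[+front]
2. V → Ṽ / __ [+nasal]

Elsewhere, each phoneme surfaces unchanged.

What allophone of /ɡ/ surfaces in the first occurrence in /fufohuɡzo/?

[ɡ]

/ɡ/ (between /u/ and /z/): rule 1 targets it, but not before a front vowel → unchanged [ɡ].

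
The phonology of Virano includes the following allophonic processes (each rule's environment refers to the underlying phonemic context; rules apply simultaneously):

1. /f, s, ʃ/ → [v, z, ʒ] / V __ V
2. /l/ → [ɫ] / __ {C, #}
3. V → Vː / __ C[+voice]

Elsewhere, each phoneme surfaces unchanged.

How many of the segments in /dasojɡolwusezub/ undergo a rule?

Segments that undergo a rule: /s/ → [z] (rule 1); /o/ → [oː] (rule 3); /o/ → [oː] (rule 3); /l/ → [ɫ] (rule 2); /s/ → [z] (rule 1); /e/ → [eː] (rule 3); /u/ → [uː] (rule 3).
All other segments surface unchanged.

7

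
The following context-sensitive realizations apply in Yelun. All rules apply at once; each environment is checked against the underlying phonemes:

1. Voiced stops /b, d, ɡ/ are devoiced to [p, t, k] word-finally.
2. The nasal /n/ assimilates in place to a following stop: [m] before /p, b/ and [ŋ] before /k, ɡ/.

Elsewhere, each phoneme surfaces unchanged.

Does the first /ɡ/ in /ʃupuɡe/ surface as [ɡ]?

Yes

/ɡ/ — between /u/ and /e/; rule 1 does not apply here → [ɡ].
The actual realization is [ɡ], which matches [ɡ].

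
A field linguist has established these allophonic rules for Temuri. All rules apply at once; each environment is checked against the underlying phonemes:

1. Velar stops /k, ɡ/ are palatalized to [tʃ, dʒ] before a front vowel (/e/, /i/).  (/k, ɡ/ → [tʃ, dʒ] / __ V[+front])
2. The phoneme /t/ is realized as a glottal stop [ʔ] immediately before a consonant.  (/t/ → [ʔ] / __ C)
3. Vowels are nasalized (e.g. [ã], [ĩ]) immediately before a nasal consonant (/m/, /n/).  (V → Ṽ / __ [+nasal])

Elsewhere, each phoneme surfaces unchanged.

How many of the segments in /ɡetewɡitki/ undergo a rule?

Segments that undergo a rule: /ɡ/ → [dʒ] (rule 1); /ɡ/ → [dʒ] (rule 1); /t/ → [ʔ] (rule 2); /k/ → [tʃ] (rule 1).
All other segments surface unchanged.

4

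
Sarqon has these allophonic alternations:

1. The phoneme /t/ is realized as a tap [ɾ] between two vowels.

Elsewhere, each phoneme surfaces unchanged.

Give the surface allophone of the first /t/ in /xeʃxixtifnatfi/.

[t]

/t/ (between /x/ and /i/) is in the target of rule 1 but the environment (between two vowels) is not met → [t].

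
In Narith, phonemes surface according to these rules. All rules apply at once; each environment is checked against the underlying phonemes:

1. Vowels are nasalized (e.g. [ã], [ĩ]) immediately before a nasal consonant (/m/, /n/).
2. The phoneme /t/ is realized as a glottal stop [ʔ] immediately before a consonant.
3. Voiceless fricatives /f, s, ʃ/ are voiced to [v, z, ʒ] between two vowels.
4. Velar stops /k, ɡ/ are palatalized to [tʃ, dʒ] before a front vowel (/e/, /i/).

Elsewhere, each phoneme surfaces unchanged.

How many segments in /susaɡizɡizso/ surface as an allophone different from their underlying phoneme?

3

Segments that undergo a rule: /s/ → [z] (rule 3); /ɡ/ → [dʒ] (rule 4); /ɡ/ → [dʒ] (rule 4).
All other segments surface unchanged.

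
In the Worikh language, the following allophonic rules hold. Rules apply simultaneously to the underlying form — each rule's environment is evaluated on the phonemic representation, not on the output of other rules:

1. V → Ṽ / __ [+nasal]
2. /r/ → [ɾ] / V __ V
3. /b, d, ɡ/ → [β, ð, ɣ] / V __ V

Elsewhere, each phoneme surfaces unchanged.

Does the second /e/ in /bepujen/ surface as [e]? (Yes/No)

No

Rule 1 applies to /e/ (between /j/ and /n/: before a nasal consonant) → [ẽ].
The actual realization is [ẽ], not [e].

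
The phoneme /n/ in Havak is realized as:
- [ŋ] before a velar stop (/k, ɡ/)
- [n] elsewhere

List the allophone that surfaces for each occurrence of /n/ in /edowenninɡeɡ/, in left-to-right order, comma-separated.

Occurrence 1 (position 6): no conditioning environment matches → elsewhere allophone [n].
Occurrence 2 (position 7): no conditioning environment matches → elsewhere allophone [n].
Occurrence 3 (position 9): before a velar stop → [ŋ].

[n], [n], [ŋ]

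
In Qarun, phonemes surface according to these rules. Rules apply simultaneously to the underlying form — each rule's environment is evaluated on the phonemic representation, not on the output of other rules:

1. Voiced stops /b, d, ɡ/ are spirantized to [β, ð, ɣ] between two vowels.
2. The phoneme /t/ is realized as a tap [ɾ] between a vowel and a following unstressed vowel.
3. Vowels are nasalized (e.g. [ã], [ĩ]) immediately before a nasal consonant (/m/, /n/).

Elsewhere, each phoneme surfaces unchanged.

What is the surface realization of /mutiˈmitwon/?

[muɾĩˈmitwõn]

/m/ (word-initial): no rule targets it → [m].
/u/ — between /m/ and /t/; rule 3 does not apply here → [u].
/t/ (between /u/ and /i/) occurs between a vowel and a following unstressed vowel → [ɾ] by rule 2.
/i/ (between /t/ and /m/): before a nasal consonant, so rule 3 applies → [ĩ].
/m/ stays [m].
/i/ (between /m/ and /t/) fails the environment for rule 3, so it stays [i].
/t/ (between /i/ and /w/) fails the environment for rule 2, so it stays [t].
/w/ (between /t/ and /o/) is unaffected → [w].
/o/ meets the environment for rule 3 (before a nasal consonant) → [õ].
/n/ (word-final): no rule targets it → [n].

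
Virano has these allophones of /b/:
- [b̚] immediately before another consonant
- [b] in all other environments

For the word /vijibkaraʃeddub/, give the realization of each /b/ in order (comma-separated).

Occurrence 1 (position 5): immediately before another consonant → [b̚].
Occurrence 2 (position 15): no conditioning environment matches → elsewhere allophone [b].

[b̚], [b]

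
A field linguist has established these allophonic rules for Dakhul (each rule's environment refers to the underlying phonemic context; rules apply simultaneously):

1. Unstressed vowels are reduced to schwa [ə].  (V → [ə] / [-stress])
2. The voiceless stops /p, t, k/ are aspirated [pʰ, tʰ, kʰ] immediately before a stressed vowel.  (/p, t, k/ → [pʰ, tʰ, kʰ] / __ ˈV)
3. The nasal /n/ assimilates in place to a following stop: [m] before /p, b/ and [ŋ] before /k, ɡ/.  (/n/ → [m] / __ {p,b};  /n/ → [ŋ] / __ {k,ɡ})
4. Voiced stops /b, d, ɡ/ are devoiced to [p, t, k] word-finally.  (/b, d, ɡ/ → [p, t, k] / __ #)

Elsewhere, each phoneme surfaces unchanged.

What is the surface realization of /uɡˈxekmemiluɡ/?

[əɡˈxekməmələk]

Rule 1 applies to /u/ (word-initial: in an unstressed syllable) → [ə].
/ɡ/ (between /u/ and /x/) is in the target of rule 4 but the environment (word-finally) is not met → [ɡ].
/x/ (between /ɡ/ and /e/) is unaffected → [x].
/e/ — between /x/ and /k/; rule 1 does not apply here → [e].
/k/ (between /e/ and /m/) is in the target of rule 2 but the environment (immediately before a stressed vowel) is not met → [k].
/m/ stays [m].
Rule 1 applies to /e/ (between /m/ and /m/: in an unstressed syllable) → [ə].
/m/ (between /e/ and /i/): no rule targets it → [m].
Rule 1 applies to /i/ (between /m/ and /l/: in an unstressed syllable) → [ə].
/l/ (between /i/ and /u/): no rule targets it → [l].
/u/ (between /l/ and /ɡ/): in an unstressed syllable, so rule 1 applies → [ə].
/ɡ/ (word-final): word-finally, so rule 4 applies → [k].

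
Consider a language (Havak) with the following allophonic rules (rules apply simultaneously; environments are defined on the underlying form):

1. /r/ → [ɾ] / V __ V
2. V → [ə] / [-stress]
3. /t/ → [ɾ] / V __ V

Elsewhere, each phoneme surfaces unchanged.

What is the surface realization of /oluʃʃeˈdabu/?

/o/ meets the environment for rule 2 (in an unstressed syllable) → [ə].
/u/ meets the environment for rule 2 (in an unstressed syllable) → [ə].
/e/ meets the environment for rule 2 (in an unstressed syllable) → [ə].
/a/ — between /d/ and /b/; rule 2 does not apply here → [a].
/u/ (word-final): in an unstressed syllable, so rule 2 applies → [ə].

[ələʃʃəˈdabə]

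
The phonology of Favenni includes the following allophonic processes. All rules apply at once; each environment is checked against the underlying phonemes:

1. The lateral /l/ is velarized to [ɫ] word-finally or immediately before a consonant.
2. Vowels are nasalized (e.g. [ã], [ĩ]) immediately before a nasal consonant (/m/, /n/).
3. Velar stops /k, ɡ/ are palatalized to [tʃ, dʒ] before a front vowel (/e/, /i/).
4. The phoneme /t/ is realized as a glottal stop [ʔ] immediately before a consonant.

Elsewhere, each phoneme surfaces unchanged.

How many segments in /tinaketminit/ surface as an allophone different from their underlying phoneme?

Segments that undergo a rule: /i/ → [ĩ] (rule 2); /k/ → [tʃ] (rule 3); /t/ → [ʔ] (rule 4); /i/ → [ĩ] (rule 2).
All other segments surface unchanged.

4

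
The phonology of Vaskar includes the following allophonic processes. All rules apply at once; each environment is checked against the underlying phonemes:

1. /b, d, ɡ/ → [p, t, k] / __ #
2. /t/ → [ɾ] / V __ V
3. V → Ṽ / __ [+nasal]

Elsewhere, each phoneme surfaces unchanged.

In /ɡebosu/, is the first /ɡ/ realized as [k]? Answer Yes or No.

/ɡ/ (word-initial): rule 1 targets it, but not word-finally → unchanged [ɡ].
The actual realization is [ɡ], not [k].

No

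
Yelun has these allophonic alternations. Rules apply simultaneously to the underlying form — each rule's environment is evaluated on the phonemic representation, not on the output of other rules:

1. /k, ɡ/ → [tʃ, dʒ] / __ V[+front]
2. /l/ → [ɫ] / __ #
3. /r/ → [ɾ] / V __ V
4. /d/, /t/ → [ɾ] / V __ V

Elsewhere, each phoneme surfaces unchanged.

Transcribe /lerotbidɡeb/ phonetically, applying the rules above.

[leɾotbiddʒeb]

/l/ (word-initial) is in the target of rule 2 but the environment (word-finally) is not met → [l].
/e/ stays [e].
/r/ (between /e/ and /o/) occurs between two vowels → [ɾ] by rule 3.
/o/ stays [o].
/t/ (between /o/ and /b/) fails the environment for rule 4, so it stays [t].
/b/ stays [b].
/i/ (between /b/ and /d/) is unaffected → [i].
/d/ — between /i/ and /ɡ/; rule 4 does not apply here → [d].
/ɡ/ (between /d/ and /e/) occurs before a front vowel → [dʒ] by rule 1.
/e/ (between /ɡ/ and /b/): no rule targets it → [e].
/b/ (word-final) is unaffected → [b].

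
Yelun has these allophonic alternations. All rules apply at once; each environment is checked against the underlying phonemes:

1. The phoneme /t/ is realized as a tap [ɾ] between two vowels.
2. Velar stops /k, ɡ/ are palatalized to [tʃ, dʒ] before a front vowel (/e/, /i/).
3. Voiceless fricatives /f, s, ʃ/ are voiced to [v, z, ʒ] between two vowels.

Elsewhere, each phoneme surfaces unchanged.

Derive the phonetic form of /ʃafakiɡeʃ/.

[ʃavatʃidʒeʃ]

/ʃ/ (word-initial) is in the target of rule 3 but the environment (between two vowels) is not met → [ʃ].
/f/ meets the environment for rule 3 (between two vowels) → [v].
/k/ (between /a/ and /i/): before a front vowel, so rule 2 applies → [tʃ].
/ɡ/ meets the environment for rule 2 (before a front vowel) → [dʒ].
/ʃ/ (word-final) fails the environment for rule 3, so it stays [ʃ].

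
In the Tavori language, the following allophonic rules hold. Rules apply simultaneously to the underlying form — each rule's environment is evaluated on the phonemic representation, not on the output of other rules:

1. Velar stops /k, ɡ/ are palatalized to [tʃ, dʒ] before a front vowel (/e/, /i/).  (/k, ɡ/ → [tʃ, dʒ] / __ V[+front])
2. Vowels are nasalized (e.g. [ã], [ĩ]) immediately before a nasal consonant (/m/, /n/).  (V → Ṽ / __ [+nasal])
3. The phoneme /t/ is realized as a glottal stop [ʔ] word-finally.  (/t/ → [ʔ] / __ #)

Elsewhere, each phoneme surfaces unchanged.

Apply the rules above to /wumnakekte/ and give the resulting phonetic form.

/w/ (word-initial) is unaffected → [w].
Rule 2 applies to /u/ (between /w/ and /m/: before a nasal consonant) → [ũ].
/m/ (between /u/ and /n/): no rule targets it → [m].
/n/ (between /m/ and /a/): no rule targets it → [n].
/a/ — between /n/ and /k/; rule 2 does not apply here → [a].
/k/ — between /a/ and /e/, before a front vowel — surfaces as [tʃ] (rule 1).
/e/ (between /k/ and /k/): rule 2 targets it, but not before a nasal consonant → unchanged [e].
/k/ — between /e/ and /t/; rule 1 does not apply here → [k].
/t/ — between /k/ and /e/; rule 3 does not apply here → [t].
/e/ (word-final): rule 2 targets it, but not before a nasal consonant → unchanged [e].

[wũmnatʃekte]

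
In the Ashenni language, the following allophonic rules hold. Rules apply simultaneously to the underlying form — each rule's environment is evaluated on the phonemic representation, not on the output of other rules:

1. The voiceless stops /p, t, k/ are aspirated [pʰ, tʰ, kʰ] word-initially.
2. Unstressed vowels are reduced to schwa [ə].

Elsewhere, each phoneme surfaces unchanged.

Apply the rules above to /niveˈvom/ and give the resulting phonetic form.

/n/ stays [n].
/i/ (between /n/ and /v/): in an unstressed syllable, so rule 2 applies → [ə].
/v/ — not in any rule's target class → [v].
/e/ (between /v/ and /v/) occurs in an unstressed syllable → [ə] by rule 2.
/v/ stays [v].
/o/ (between /v/ and /m/): rule 2 targets it, but not in an unstressed syllable → unchanged [o].
/m/ — not in any rule's target class → [m].

[nəvəˈvom]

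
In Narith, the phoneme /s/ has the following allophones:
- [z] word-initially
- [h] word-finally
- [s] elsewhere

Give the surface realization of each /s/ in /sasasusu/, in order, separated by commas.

[z], [s], [s], [s]

Occurrence 1 (position 1): word-initially → [z].
Occurrence 2 (position 3): no conditioning environment matches → elsewhere allophone [s].
Occurrence 3 (position 5): no conditioning environment matches → elsewhere allophone [s].
Occurrence 4 (position 7): no conditioning environment matches → elsewhere allophone [s].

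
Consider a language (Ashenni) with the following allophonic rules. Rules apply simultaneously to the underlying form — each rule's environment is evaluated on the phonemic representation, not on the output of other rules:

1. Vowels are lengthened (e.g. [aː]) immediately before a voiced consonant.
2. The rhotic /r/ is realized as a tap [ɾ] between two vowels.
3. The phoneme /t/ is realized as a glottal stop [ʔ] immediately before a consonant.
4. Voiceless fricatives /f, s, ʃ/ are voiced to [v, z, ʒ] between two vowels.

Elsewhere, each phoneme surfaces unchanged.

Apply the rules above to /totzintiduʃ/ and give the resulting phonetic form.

/t/ — word-initial; rule 3 does not apply here → [t].
/o/ (between /t/ and /t/) fails the environment for rule 1, so it stays [o].
Rule 3 applies to /t/ (between /o/ and /z/: immediately before a consonant) → [ʔ].
/z/ — not in any rule's target class → [z].
/i/ (between /z/ and /n/): before a voiced consonant, so rule 1 applies → [iː].
/n/ (between /i/ and /t/): no rule targets it → [n].
/t/ (between /n/ and /i/) is in the target of rule 3 but the environment (immediately before a consonant) is not met → [t].
Rule 1 applies to /i/ (between /t/ and /d/: before a voiced consonant) → [iː].
/d/ (between /i/ and /u/) is unaffected → [d].
/u/ (between /d/ and /ʃ/) is in the target of rule 1 but the environment (before a voiced consonant) is not met → [u].
/ʃ/ (word-final): rule 4 targets it, but not between two vowels → unchanged [ʃ].

[toʔziːntiːduʃ]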